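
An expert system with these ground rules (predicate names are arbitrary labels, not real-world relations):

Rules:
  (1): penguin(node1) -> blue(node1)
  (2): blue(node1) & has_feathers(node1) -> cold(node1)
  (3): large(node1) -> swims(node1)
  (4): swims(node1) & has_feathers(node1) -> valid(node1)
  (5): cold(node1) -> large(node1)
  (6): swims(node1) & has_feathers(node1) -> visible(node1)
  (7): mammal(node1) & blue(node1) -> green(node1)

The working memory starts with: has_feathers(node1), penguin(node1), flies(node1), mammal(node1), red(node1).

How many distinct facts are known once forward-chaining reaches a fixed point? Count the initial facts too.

12

Round 1: (1) [penguin(node1) -> blue(node1)]. New: blue(node1).
Round 2: (2) [blue(node1) & has_feathers(node1) -> cold(node1)]; (7) [mammal(node1) & blue(node1) -> green(node1)]. New: cold(node1), green(node1).
Round 3: (5) [cold(node1) -> large(node1)]. New: large(node1).
Round 4: (3) [large(node1) -> swims(node1)]. New: swims(node1).
Round 5: (4) [swims(node1) & has_feathers(node1) -> valid(node1)]; (6) [swims(node1) & has_feathers(node1) -> visible(node1)]. New: valid(node1), visible(node1).
Closure: {blue(node1), cold(node1), flies(node1), green(node1), has_feathers(node1), large(node1), mammal(node1), penguin(node1), red(node1), swims(node1), valid(node1), visible(node1)} — 12 facts.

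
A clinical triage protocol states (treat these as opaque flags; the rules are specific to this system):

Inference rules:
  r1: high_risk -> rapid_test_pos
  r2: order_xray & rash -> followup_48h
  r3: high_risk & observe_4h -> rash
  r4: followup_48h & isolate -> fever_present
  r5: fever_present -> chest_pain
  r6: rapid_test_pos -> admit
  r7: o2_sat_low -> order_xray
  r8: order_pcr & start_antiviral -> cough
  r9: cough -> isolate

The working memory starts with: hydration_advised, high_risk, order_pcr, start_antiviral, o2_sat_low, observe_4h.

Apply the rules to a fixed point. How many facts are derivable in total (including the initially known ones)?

Round 1 fires r1, r3, r7, r8, giving rapid_test_pos, rash, order_xray, cough.
Round 2 fires r2, r6, r9, giving followup_48h, admit, isolate.
Round 3 fires r4, giving fever_present.
Round 4 fires r5, giving chest_pain.
Closure: {admit, chest_pain, cough, fever_present, followup_48h, high_risk, hydration_advised, isolate, o2_sat_low, observe_4h, order_pcr, order_xray, rapid_test_pos, rash, start_antiviral} — 15 facts.

15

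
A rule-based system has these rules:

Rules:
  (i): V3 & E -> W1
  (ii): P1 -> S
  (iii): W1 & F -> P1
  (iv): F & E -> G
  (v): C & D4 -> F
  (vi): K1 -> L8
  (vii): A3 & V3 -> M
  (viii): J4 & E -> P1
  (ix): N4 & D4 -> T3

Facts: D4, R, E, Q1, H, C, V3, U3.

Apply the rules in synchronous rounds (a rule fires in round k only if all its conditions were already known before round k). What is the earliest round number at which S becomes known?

Round 1: (i) [V3 & E -> W1]; (v) [C & D4 -> F]. New: W1, F.
Round 2: (iii) [W1 & F -> P1]; (iv) [F & E -> G]. New: P1, G.
Round 3: (ii) [P1 -> S]. New: S.
S first appears in round 3.

3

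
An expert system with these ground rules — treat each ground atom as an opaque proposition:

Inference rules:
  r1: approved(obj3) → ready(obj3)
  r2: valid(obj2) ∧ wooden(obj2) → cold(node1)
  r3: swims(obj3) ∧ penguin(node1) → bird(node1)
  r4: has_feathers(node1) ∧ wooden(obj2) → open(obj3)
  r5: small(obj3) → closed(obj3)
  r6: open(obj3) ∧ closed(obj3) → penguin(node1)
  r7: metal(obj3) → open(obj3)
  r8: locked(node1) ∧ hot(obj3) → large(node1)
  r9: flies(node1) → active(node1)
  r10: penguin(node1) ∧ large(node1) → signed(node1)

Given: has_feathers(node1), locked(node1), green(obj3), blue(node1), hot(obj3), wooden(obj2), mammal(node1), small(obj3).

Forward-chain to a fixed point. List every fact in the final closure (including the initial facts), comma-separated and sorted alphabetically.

blue(node1), closed(obj3), green(obj3), has_feathers(node1), hot(obj3), large(node1), locked(node1), mammal(node1), open(obj3), penguin(node1), signed(node1), small(obj3), wooden(obj2)

Round 1: r4 [has_feathers(node1) ∧ wooden(obj2) → open(obj3)]; r5 [small(obj3) → closed(obj3)]; r8 [locked(node1) ∧ hot(obj3) → large(node1)]. Adds open(obj3), closed(obj3), large(node1).
Round 2: r6 [open(obj3) ∧ closed(obj3) → penguin(node1)]. Adds penguin(node1).
Round 3: r10 [penguin(node1) ∧ large(node1) → signed(node1)]. Adds signed(node1).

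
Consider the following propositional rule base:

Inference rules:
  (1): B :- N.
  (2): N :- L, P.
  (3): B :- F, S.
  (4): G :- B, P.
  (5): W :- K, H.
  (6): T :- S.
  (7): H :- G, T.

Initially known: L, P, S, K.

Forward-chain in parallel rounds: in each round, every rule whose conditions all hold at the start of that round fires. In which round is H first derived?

Round 1: (2) [N :- L, P.]; (6) [T :- S.]. Adds N, T.
Round 2: (1) [B :- N.]. Adds B.
Round 3: (4) [G :- B, P.]. Adds G.
Round 4: (7) [H :- G, T.]. Adds H.
H first appears in round 4.

4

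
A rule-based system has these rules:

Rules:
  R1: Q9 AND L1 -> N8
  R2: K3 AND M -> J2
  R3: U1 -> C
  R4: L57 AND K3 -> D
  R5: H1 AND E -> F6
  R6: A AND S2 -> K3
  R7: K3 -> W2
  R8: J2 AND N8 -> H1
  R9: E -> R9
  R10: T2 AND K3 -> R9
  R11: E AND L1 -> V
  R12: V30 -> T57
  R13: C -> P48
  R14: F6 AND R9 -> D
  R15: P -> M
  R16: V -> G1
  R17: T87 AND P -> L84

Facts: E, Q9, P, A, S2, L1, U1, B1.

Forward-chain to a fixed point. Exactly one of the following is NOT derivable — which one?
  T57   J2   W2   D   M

[1] R1 [Q9 AND L1 -> N8]; R3 [U1 -> C]; R6 [A AND S2 -> K3]; R9 [E -> R9]; R11 [E AND L1 -> V]; R15 [P -> M]. ⇒ new: N8, C, K3, R9, V, M.
[2] R2 [K3 AND M -> J2]; R7 [K3 -> W2]; R13 [C -> P48]; R16 [V -> G1]. ⇒ new: J2, W2, P48, G1.
[3] R8 [J2 AND N8 -> H1]. ⇒ new: H1.
[4] R5 [H1 AND E -> F6]. ⇒ new: F6.
[5] R14 [F6 AND R9 -> D]. ⇒ new: D.
Derived: M (round 1), J2 (round 2), D (round 5), W2 (round 2). T57 never appears in any round.

T57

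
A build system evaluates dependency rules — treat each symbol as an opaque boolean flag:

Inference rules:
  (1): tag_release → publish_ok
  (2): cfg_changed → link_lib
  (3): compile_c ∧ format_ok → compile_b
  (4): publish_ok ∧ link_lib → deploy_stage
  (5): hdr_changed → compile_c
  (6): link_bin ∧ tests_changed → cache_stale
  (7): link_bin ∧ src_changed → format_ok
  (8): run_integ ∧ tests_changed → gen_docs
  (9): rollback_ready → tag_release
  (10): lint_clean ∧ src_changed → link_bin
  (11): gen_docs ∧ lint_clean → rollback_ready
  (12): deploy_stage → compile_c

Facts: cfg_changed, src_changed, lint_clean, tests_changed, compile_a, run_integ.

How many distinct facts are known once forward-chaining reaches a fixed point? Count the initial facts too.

[1] (2) [cfg_changed → link_lib]; (8) [run_integ ∧ tests_changed → gen_docs]; (10) [lint_clean ∧ src_changed → link_bin]. ⇒ new: link_lib, gen_docs, link_bin.
[2] (6) [link_bin ∧ tests_changed → cache_stale]; (7) [link_bin ∧ src_changed → format_ok]; (11) [gen_docs ∧ lint_clean → rollback_ready]. ⇒ new: cache_stale, format_ok, rollback_ready.
[3] (9) [rollback_ready → tag_release]. ⇒ new: tag_release.
[4] (1) [tag_release → publish_ok]. ⇒ new: publish_ok.
[5] (4) [publish_ok ∧ link_lib → deploy_stage]. ⇒ new: deploy_stage.
[6] (12) [deploy_stage → compile_c]. ⇒ new: compile_c.
[7] (3) [compile_c ∧ format_ok → compile_b]. ⇒ new: compile_b.
Closure: {cache_stale, cfg_changed, compile_a, compile_b, compile_c, deploy_stage, format_ok, gen_docs, link_bin, link_lib, lint_clean, publish_ok, rollback_ready, run_integ, src_changed, tag_release, tests_changed} — 17 facts.

17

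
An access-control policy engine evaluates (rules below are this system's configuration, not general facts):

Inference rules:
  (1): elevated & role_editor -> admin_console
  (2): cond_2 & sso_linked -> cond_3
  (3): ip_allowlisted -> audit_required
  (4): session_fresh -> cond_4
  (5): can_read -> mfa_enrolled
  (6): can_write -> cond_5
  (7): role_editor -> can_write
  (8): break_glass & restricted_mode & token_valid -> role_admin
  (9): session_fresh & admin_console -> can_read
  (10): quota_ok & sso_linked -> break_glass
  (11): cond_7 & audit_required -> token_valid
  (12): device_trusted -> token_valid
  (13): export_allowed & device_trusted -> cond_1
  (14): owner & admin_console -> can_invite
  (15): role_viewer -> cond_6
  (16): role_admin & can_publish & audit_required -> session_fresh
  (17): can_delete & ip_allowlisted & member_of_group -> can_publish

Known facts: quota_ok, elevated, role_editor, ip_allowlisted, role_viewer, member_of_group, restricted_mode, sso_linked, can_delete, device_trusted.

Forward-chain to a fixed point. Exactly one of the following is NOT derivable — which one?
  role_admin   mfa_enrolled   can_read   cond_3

cond_3

Round 1: (1) [elevated & role_editor -> admin_console]; (3) [ip_allowlisted -> audit_required]; (7) [role_editor -> can_write]; (10) [quota_ok & sso_linked -> break_glass]; (12) [device_trusted -> token_valid]; (15) [role_viewer -> cond_6]; (17) [can_delete & ip_allowlisted & member_of_group -> can_publish]. Adds admin_console, audit_required, can_write, break_glass, token_valid, cond_6, can_publish.
Round 2: (6) [can_write -> cond_5]; (8) [break_glass & restricted_mode & token_valid -> role_admin]. Adds cond_5, role_admin.
Round 3: (16) [role_admin & can_publish & audit_required -> session_fresh]. Adds session_fresh.
Round 4: (4) [session_fresh -> cond_4]; (9) [session_fresh & admin_console -> can_read]. Adds cond_4, can_read.
Round 5: (5) [can_read -> mfa_enrolled]. Adds mfa_enrolled.
Derived: can_read (round 4), mfa_enrolled (round 5), role_admin (round 2). cond_3 never appears in any round.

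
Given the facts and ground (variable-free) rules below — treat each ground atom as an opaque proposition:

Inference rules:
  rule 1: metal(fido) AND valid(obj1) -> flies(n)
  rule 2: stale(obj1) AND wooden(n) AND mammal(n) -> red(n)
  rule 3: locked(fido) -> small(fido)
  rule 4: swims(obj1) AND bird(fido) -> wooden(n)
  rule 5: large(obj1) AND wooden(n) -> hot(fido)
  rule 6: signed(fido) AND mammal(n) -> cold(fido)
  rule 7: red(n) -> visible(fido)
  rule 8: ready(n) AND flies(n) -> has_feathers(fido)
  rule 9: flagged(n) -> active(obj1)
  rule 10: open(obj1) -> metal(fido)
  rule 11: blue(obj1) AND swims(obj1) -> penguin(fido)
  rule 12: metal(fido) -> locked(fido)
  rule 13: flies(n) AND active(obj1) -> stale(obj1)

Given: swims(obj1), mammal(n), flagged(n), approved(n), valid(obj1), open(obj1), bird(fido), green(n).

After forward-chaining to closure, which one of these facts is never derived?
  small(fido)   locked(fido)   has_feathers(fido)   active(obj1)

has_feathers(fido)

Round 1: rule 4 [swims(obj1) AND bird(fido) -> wooden(n)]; rule 9 [flagged(n) -> active(obj1)]; rule 10 [open(obj1) -> metal(fido)]. Adds wooden(n), active(obj1), metal(fido).
Round 2: rule 1 [metal(fido) AND valid(obj1) -> flies(n)]; rule 12 [metal(fido) -> locked(fido)]. Adds flies(n), locked(fido).
Round 3: rule 3 [locked(fido) -> small(fido)]; rule 13 [flies(n) AND active(obj1) -> stale(obj1)]. Adds small(fido), stale(obj1).
Round 4: rule 2 [stale(obj1) AND wooden(n) AND mammal(n) -> red(n)]. Adds red(n).
Round 5: rule 7 [red(n) -> visible(fido)]. Adds visible(fido).
Derived: active(obj1) (round 1), locked(fido) (round 2), small(fido) (round 3). has_feathers(fido) never appears in any round.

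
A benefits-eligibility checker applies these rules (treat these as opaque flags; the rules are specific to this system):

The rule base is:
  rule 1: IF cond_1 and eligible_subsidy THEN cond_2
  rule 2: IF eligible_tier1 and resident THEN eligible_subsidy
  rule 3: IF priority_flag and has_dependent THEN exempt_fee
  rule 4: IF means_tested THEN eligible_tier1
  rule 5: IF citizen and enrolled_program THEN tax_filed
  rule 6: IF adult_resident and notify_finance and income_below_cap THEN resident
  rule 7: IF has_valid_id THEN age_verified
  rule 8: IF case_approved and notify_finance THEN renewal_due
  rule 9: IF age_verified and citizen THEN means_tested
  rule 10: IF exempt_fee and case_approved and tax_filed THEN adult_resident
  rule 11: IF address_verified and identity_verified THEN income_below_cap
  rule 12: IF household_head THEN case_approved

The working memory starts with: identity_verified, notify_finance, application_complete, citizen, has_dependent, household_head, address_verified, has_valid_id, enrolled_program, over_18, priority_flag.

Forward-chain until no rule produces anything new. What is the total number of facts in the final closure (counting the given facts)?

22

Round 1: rule 3 [IF priority_flag and has_dependent THEN exempt_fee]; rule 5 [IF citizen and enrolled_program THEN tax_filed]; rule 7 [IF has_valid_id THEN age_verified]; rule 11 [IF address_verified and identity_verified THEN income_below_cap]; rule 12 [IF household_head THEN case_approved]. Adds exempt_fee, tax_filed, age_verified, income_below_cap, case_approved.
Round 2: rule 8 [IF case_approved and notify_finance THEN renewal_due]; rule 9 [IF age_verified and citizen THEN means_tested]; rule 10 [IF exempt_fee and case_approved and tax_filed THEN adult_resident]. Adds renewal_due, means_tested, adult_resident.
Round 3: rule 4 [IF means_tested THEN eligible_tier1]; rule 6 [IF adult_resident and notify_finance and income_below_cap THEN resident]. Adds eligible_tier1, resident.
Round 4: rule 2 [IF eligible_tier1 and resident THEN eligible_subsidy]. Adds eligible_subsidy.
Closure: {address_verified, adult_resident, age_verified, application_complete, case_approved, citizen, eligible_subsidy, eligible_tier1, enrolled_program, exempt_fee, has_dependent, has_valid_id, household_head, identity_verified, income_below_cap, means_tested, notify_finance, over_18, priority_flag, renewal_due, resident, tax_filed} — 22 facts.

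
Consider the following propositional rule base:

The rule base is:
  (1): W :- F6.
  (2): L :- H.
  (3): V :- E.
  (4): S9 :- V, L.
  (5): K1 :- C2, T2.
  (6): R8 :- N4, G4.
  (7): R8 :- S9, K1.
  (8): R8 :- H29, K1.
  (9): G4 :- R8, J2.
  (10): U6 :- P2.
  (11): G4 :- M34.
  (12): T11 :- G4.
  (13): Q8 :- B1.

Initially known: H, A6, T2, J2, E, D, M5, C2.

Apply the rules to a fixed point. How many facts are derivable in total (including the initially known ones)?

15

Round 1 fires (2), (3), (5), giving L, V, K1.
Round 2 fires (4), giving S9.
Round 3 fires (7), giving R8.
Round 4 fires (9), giving G4.
Round 5 fires (12), giving T11.
Closure: {A6, C2, D, E, G4, H, J2, K1, L, M5, R8, S9, T11, T2, V} — 15 facts.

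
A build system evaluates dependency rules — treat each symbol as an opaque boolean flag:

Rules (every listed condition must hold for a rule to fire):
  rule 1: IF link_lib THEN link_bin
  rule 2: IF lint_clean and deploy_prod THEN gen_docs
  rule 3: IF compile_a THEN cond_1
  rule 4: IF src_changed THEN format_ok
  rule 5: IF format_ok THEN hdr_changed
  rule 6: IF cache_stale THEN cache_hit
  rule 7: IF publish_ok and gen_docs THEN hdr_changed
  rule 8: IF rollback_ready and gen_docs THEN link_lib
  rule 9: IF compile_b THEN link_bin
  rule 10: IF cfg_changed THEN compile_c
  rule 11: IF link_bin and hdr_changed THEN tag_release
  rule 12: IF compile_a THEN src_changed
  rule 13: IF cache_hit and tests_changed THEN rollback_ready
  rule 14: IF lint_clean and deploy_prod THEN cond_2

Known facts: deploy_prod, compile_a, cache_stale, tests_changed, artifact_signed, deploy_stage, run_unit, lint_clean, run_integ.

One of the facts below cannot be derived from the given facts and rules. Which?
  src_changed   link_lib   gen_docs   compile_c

compile_c

Round 1 — rule 2, rule 3, rule 6, rule 12, rule 14, derive gen_docs, cond_1, cache_hit, src_changed, cond_2.
Round 2 — rule 4, rule 13, derive format_ok, rollback_ready.
Round 3 — rule 5, rule 8, derive hdr_changed, link_lib.
Round 4 — rule 1, derive link_bin.
Round 5 — rule 11, derive tag_release.
Derived: src_changed (round 1), gen_docs (round 1), link_lib (round 3). compile_c never appears in any round.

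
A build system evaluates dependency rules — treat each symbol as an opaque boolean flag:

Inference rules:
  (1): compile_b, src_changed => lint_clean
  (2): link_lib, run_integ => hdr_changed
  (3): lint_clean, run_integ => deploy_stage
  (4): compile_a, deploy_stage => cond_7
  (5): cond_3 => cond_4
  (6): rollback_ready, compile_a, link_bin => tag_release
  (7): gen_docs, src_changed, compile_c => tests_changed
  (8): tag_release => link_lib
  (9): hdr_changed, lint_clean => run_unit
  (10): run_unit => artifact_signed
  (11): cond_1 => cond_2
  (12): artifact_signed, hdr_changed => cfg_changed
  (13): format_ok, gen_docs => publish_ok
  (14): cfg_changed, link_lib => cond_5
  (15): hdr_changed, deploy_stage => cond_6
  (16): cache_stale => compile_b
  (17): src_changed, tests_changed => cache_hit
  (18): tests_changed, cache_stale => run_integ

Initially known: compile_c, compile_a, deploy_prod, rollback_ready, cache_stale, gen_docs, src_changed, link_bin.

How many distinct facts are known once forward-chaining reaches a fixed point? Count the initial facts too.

Round 1: (6) [rollback_ready, compile_a, link_bin => tag_release]; (7) [gen_docs, src_changed, compile_c => tests_changed]; (16) [cache_stale => compile_b]. Adds tag_release, tests_changed, compile_b.
Round 2: (1) [compile_b, src_changed => lint_clean]; (8) [tag_release => link_lib]; (17) [src_changed, tests_changed => cache_hit]; (18) [tests_changed, cache_stale => run_integ]. Adds lint_clean, link_lib, cache_hit, run_integ.
Round 3: (2) [link_lib, run_integ => hdr_changed]; (3) [lint_clean, run_integ => deploy_stage]. Adds hdr_changed, deploy_stage.
Round 4: (4) [compile_a, deploy_stage => cond_7]; (9) [hdr_changed, lint_clean => run_unit]; (15) [hdr_changed, deploy_stage => cond_6]. Adds cond_7, run_unit, cond_6.
Round 5: (10) [run_unit => artifact_signed]. Adds artifact_signed.
Round 6: (12) [artifact_signed, hdr_changed => cfg_changed]. Adds cfg_changed.
Round 7: (14) [cfg_changed, link_lib => cond_5]. Adds cond_5.
Closure: {artifact_signed, cache_hit, cache_stale, cfg_changed, compile_a, compile_b, compile_c, cond_5, cond_6, cond_7, deploy_prod, deploy_stage, gen_docs, hdr_changed, link_bin, link_lib, lint_clean, rollback_ready, run_integ, run_unit, src_changed, tag_release, tests_changed} — 23 facts.

23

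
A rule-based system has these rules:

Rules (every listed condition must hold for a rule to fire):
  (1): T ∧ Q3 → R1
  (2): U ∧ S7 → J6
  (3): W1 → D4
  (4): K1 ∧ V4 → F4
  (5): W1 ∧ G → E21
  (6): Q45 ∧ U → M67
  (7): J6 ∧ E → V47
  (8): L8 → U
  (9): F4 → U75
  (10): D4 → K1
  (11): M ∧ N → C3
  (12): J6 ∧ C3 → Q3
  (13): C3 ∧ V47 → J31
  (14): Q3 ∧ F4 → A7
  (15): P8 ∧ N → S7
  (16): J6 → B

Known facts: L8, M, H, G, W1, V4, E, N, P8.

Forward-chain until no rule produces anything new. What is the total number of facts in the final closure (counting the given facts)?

Round 1 fires (3), (5), (8), (11), (15), giving D4, E21, U, C3, S7.
Round 2 fires (2), (10), giving J6, K1.
Round 3 fires (4), (7), (12), (16), giving F4, V47, Q3, B.
Round 4 fires (9), (13), (14), giving U75, J31, A7.
Closure: {A7, B, C3, D4, E, E21, F4, G, H, J31, J6, K1, L8, M, N, P8, Q3, S7, U, U75, V4, V47, W1} — 23 facts.

23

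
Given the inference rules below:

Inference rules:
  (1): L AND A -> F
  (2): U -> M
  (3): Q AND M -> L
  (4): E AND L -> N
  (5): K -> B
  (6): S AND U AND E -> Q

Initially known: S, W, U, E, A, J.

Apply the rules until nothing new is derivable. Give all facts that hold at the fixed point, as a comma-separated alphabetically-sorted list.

Round 1: (2) [U -> M]; (6) [S AND U AND E -> Q]. New: M, Q.
Round 2: (3) [Q AND M -> L]. New: L.
Round 3: (1) [L AND A -> F]; (4) [E AND L -> N]. New: F, N.

A, E, F, J, L, M, N, Q, S, U, W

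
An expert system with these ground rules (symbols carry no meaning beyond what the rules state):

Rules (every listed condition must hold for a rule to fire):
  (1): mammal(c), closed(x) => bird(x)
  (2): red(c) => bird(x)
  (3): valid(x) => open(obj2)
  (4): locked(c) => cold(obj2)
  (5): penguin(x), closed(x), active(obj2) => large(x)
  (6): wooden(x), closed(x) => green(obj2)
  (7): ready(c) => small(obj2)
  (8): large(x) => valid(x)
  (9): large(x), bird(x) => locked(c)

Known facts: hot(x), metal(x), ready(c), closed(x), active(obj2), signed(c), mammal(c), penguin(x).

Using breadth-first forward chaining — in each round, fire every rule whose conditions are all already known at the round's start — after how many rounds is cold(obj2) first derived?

3

Round 1: (1) [mammal(c), closed(x) => bird(x)]; (5) [penguin(x), closed(x), active(obj2) => large(x)]; (7) [ready(c) => small(obj2)]. New: bird(x), large(x), small(obj2).
Round 2: (8) [large(x) => valid(x)]; (9) [large(x), bird(x) => locked(c)]. New: valid(x), locked(c).
Round 3: (3) [valid(x) => open(obj2)]; (4) [locked(c) => cold(obj2)]. New: open(obj2), cold(obj2).
cold(obj2) first appears in round 3.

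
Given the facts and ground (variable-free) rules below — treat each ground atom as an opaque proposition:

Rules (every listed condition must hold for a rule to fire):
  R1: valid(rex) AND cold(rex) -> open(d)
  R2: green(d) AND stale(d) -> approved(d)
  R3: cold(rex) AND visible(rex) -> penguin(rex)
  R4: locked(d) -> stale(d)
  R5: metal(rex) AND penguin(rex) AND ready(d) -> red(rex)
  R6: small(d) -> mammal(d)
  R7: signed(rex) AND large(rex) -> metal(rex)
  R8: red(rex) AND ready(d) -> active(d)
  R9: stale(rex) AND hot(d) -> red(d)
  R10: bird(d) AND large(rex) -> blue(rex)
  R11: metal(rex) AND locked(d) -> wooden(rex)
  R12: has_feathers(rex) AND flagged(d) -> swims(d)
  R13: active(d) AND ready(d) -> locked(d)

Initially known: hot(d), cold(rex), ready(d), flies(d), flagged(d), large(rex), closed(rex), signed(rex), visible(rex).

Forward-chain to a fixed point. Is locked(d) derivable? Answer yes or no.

yes

[1] R3 [cold(rex) AND visible(rex) -> penguin(rex)]; R7 [signed(rex) AND large(rex) -> metal(rex)]. ⇒ new: penguin(rex), metal(rex).
[2] R5 [metal(rex) AND penguin(rex) AND ready(d) -> red(rex)]. ⇒ new: red(rex).
[3] R8 [red(rex) AND ready(d) -> active(d)]. ⇒ new: active(d).
[4] R13 [active(d) AND ready(d) -> locked(d)]. ⇒ new: locked(d).
[5] R4 [locked(d) -> stale(d)]; R11 [metal(rex) AND locked(d) -> wooden(rex)]. ⇒ new: stale(d), wooden(rex).
locked(d) appears in round 4, so it is derivable.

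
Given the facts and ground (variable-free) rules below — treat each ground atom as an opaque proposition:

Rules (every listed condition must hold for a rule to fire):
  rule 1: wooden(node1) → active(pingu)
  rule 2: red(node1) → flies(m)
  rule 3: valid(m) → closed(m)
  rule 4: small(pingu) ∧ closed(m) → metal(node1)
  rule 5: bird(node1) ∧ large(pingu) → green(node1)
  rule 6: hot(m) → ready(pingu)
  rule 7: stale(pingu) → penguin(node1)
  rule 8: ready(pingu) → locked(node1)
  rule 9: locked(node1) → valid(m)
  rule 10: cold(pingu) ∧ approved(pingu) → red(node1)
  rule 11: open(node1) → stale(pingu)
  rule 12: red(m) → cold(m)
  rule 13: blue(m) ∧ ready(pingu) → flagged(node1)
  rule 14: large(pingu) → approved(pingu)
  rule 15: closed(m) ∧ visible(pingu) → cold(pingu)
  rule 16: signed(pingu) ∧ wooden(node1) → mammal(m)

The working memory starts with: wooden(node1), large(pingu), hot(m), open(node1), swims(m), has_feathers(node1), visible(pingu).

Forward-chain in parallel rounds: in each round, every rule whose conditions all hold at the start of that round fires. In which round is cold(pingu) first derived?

Round 1: rule 1 [wooden(node1) → active(pingu)]; rule 6 [hot(m) → ready(pingu)]; rule 11 [open(node1) → stale(pingu)]; rule 14 [large(pingu) → approved(pingu)]. Adds active(pingu), ready(pingu), stale(pingu), approved(pingu).
Round 2: rule 7 [stale(pingu) → penguin(node1)]; rule 8 [ready(pingu) → locked(node1)]. Adds penguin(node1), locked(node1).
Round 3: rule 9 [locked(node1) → valid(m)]. Adds valid(m).
Round 4: rule 3 [valid(m) → closed(m)]. Adds closed(m).
Round 5: rule 15 [closed(m) ∧ visible(pingu) → cold(pingu)]. Adds cold(pingu).
cold(pingu) first appears in round 5.

5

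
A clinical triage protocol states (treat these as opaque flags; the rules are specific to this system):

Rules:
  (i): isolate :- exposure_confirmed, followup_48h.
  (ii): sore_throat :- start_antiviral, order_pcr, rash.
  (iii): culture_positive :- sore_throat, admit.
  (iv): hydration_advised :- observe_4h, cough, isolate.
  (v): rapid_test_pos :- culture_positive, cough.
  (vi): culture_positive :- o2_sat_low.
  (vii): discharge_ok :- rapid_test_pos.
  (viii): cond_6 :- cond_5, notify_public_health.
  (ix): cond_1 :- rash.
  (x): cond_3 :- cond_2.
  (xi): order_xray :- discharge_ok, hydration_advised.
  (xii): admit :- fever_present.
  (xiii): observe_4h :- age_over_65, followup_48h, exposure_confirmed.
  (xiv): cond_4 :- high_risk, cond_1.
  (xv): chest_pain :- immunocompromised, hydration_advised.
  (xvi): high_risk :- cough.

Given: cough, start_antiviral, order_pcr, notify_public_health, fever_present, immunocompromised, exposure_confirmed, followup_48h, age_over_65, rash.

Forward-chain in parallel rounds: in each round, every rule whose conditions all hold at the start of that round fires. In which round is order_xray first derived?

Round 1 — (i), (ii), (ix), (xii), (xiii), (xvi), derive isolate, sore_throat, cond_1, admit, observe_4h, high_risk.
Round 2 — (iii), (iv), (xiv), derive culture_positive, hydration_advised, cond_4.
Round 3 — (v), (xv), derive rapid_test_pos, chest_pain.
Round 4 — (vii), derive discharge_ok.
Round 5 — (xi), derive order_xray.
order_xray first appears in round 5.

5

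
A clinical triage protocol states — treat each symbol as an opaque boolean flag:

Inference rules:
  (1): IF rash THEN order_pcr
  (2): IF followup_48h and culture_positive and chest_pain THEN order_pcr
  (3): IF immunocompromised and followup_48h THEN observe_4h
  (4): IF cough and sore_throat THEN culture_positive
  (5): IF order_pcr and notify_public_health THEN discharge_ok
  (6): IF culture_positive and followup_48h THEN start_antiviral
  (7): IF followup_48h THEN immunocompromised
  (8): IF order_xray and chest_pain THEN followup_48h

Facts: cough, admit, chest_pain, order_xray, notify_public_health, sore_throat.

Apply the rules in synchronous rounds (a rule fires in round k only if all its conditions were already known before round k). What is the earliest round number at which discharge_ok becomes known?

3

Round 1: (4) [IF cough and sore_throat THEN culture_positive]; (8) [IF order_xray and chest_pain THEN followup_48h]. Adds culture_positive, followup_48h.
Round 2: (2) [IF followup_48h and culture_positive and chest_pain THEN order_pcr]; (6) [IF culture_positive and followup_48h THEN start_antiviral]; (7) [IF followup_48h THEN immunocompromised]. Adds order_pcr, start_antiviral, immunocompromised.
Round 3: (3) [IF immunocompromised and followup_48h THEN observe_4h]; (5) [IF order_pcr and notify_public_health THEN discharge_ok]. Adds observe_4h, discharge_ok.
discharge_ok first appears in round 3.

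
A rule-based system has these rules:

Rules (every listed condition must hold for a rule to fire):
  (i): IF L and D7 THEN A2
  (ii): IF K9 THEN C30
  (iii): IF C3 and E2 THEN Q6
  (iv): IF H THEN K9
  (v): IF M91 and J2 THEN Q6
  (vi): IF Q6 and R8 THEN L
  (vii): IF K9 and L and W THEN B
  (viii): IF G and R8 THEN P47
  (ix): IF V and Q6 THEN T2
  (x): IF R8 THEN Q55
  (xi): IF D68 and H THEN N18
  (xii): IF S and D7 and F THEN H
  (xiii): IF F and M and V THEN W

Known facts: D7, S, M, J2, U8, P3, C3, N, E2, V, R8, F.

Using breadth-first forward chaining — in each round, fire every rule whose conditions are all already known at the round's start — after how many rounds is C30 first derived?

[1] (iii) [IF C3 and E2 THEN Q6]; (x) [IF R8 THEN Q55]; (xii) [IF S and D7 and F THEN H]; (xiii) [IF F and M and V THEN W]. ⇒ new: Q6, Q55, H, W.
[2] (iv) [IF H THEN K9]; (vi) [IF Q6 and R8 THEN L]; (ix) [IF V and Q6 THEN T2]. ⇒ new: K9, L, T2.
[3] (i) [IF L and D7 THEN A2]; (ii) [IF K9 THEN C30]; (vii) [IF K9 and L and W THEN B]. ⇒ new: A2, C30, B.
C30 first appears in round 3.

3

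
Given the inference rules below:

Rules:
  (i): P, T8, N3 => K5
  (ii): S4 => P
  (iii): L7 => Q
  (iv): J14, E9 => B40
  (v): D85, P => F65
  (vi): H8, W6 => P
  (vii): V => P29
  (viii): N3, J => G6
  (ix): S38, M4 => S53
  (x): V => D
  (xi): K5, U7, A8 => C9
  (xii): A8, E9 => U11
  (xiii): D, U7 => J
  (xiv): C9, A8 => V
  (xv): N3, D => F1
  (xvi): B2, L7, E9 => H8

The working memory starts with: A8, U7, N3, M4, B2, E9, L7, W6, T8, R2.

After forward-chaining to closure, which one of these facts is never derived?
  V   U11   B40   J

Round 1: (iii) [L7 => Q]; (xii) [A8, E9 => U11]; (xvi) [B2, L7, E9 => H8]. New: Q, U11, H8.
Round 2: (vi) [H8, W6 => P]. New: P.
Round 3: (i) [P, T8, N3 => K5]. New: K5.
Round 4: (xi) [K5, U7, A8 => C9]. New: C9.
Round 5: (xiv) [C9, A8 => V]. New: V.
Round 6: (vii) [V => P29]; (x) [V => D]. New: P29, D.
Round 7: (xiii) [D, U7 => J]; (xv) [N3, D => F1]. New: J, F1.
Round 8: (viii) [N3, J => G6]. New: G6.
Derived: V (round 5), U11 (round 1), J (round 7). B40 never appears in any round.

B40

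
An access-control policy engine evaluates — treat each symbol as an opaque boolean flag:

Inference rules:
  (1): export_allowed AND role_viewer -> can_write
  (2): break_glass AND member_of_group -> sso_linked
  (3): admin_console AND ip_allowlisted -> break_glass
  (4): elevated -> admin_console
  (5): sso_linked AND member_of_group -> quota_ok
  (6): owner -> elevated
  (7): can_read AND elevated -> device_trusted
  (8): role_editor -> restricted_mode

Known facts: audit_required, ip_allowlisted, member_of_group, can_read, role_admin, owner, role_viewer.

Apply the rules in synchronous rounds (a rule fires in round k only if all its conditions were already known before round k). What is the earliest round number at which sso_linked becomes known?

Round 1: (6) [owner -> elevated]. Adds elevated.
Round 2: (4) [elevated -> admin_console]; (7) [can_read AND elevated -> device_trusted]. Adds admin_console, device_trusted.
Round 3: (3) [admin_console AND ip_allowlisted -> break_glass]. Adds break_glass.
Round 4: (2) [break_glass AND member_of_group -> sso_linked]. Adds sso_linked.
sso_linked first appears in round 4.

4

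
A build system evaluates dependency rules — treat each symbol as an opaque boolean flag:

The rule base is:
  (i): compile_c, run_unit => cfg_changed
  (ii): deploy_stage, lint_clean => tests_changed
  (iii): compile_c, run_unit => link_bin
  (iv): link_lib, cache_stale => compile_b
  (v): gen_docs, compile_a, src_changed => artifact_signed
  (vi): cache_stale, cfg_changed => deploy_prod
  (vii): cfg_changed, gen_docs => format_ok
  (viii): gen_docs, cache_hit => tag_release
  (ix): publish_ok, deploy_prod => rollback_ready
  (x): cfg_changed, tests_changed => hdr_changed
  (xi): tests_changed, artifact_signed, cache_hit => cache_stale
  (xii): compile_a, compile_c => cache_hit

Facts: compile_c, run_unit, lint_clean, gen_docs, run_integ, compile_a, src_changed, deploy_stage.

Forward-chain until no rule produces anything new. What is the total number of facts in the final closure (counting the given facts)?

18

Round 1: (i) [compile_c, run_unit => cfg_changed]; (ii) [deploy_stage, lint_clean => tests_changed]; (iii) [compile_c, run_unit => link_bin]; (v) [gen_docs, compile_a, src_changed => artifact_signed]; (xii) [compile_a, compile_c => cache_hit]. Adds cfg_changed, tests_changed, link_bin, artifact_signed, cache_hit.
Round 2: (vii) [cfg_changed, gen_docs => format_ok]; (viii) [gen_docs, cache_hit => tag_release]; (x) [cfg_changed, tests_changed => hdr_changed]; (xi) [tests_changed, artifact_signed, cache_hit => cache_stale]. Adds format_ok, tag_release, hdr_changed, cache_stale.
Round 3: (vi) [cache_stale, cfg_changed => deploy_prod]. Adds deploy_prod.
Closure: {artifact_signed, cache_hit, cache_stale, cfg_changed, compile_a, compile_c, deploy_prod, deploy_stage, format_ok, gen_docs, hdr_changed, link_bin, lint_clean, run_integ, run_unit, src_changed, tag_release, tests_changed} — 18 facts.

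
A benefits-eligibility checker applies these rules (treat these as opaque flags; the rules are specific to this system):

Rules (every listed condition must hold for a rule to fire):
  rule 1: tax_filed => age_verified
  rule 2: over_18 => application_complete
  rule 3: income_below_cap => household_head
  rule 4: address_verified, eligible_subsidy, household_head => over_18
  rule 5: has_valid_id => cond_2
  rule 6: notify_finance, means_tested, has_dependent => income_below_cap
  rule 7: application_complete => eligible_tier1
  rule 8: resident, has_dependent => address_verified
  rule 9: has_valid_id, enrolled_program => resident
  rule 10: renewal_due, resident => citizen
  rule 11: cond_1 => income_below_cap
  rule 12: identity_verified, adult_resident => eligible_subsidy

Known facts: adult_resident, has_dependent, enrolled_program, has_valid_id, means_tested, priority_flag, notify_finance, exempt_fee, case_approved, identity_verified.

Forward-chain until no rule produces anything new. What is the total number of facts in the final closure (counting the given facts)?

Round 1: rule 5 [has_valid_id => cond_2]; rule 6 [notify_finance, means_tested, has_dependent => income_below_cap]; rule 9 [has_valid_id, enrolled_program => resident]; rule 12 [identity_verified, adult_resident => eligible_subsidy]. New: cond_2, income_below_cap, resident, eligible_subsidy.
Round 2: rule 3 [income_below_cap => household_head]; rule 8 [resident, has_dependent => address_verified]. New: household_head, address_verified.
Round 3: rule 4 [address_verified, eligible_subsidy, household_head => over_18]. New: over_18.
Round 4: rule 2 [over_18 => application_complete]. New: application_complete.
Round 5: rule 7 [application_complete => eligible_tier1]. New: eligible_tier1.
Closure: {address_verified, adult_resident, application_complete, case_approved, cond_2, eligible_subsidy, eligible_tier1, enrolled_program, exempt_fee, has_dependent, has_valid_id, household_head, identity_verified, income_below_cap, means_tested, notify_finance, over_18, priority_flag, resident} — 19 facts.

19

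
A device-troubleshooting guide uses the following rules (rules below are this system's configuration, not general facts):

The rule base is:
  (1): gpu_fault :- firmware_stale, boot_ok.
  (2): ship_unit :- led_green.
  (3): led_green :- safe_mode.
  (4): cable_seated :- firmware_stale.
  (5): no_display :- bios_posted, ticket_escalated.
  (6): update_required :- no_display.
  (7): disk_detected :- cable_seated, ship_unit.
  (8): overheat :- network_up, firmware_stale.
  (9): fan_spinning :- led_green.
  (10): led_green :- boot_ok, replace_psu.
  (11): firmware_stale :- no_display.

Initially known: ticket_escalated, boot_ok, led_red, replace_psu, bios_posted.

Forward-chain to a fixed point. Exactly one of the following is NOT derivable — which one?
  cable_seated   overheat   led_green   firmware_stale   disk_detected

Round 1: (5) [no_display :- bios_posted, ticket_escalated.]; (10) [led_green :- boot_ok, replace_psu.]. Adds no_display, led_green.
Round 2: (2) [ship_unit :- led_green.]; (6) [update_required :- no_display.]; (9) [fan_spinning :- led_green.]; (11) [firmware_stale :- no_display.]. Adds ship_unit, update_required, fan_spinning, firmware_stale.
Round 3: (1) [gpu_fault :- firmware_stale, boot_ok.]; (4) [cable_seated :- firmware_stale.]. Adds gpu_fault, cable_seated.
Round 4: (7) [disk_detected :- cable_seated, ship_unit.]. Adds disk_detected.
Derived: cable_seated (round 3), firmware_stale (round 2), disk_detected (round 4), led_green (round 1). overheat never appears in any round.

overheat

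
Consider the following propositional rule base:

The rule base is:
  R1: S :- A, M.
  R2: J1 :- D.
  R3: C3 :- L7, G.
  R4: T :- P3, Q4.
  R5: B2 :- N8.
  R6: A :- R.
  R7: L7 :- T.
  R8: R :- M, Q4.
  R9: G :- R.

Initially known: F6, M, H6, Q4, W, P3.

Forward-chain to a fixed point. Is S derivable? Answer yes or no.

Round 1: R4 [T :- P3, Q4.]; R8 [R :- M, Q4.]. Adds T, R.
Round 2: R6 [A :- R.]; R7 [L7 :- T.]; R9 [G :- R.]. Adds A, L7, G.
Round 3: R1 [S :- A, M.]; R3 [C3 :- L7, G.]. Adds S, C3.
S appears in round 3, so it is derivable.

yes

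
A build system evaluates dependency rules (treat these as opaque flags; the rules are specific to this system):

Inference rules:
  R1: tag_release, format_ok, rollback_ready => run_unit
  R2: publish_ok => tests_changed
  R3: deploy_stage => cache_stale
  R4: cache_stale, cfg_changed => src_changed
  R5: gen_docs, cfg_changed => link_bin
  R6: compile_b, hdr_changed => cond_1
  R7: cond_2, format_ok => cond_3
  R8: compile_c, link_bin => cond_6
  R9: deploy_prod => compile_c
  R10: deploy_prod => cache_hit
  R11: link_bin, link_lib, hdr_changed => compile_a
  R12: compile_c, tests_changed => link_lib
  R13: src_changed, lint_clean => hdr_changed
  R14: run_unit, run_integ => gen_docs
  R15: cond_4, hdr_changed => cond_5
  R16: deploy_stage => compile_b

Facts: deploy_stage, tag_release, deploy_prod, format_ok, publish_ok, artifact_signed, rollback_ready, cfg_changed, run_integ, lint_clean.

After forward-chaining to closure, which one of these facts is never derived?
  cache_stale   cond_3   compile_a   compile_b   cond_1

[1] R1 [tag_release, format_ok, rollback_ready => run_unit]; R2 [publish_ok => tests_changed]; R3 [deploy_stage => cache_stale]; R9 [deploy_prod => compile_c]; R10 [deploy_prod => cache_hit]; R16 [deploy_stage => compile_b]. ⇒ new: run_unit, tests_changed, cache_stale, compile_c, cache_hit, compile_b.
[2] R4 [cache_stale, cfg_changed => src_changed]; R12 [compile_c, tests_changed => link_lib]; R14 [run_unit, run_integ => gen_docs]. ⇒ new: src_changed, link_lib, gen_docs.
[3] R5 [gen_docs, cfg_changed => link_bin]; R13 [src_changed, lint_clean => hdr_changed]. ⇒ new: link_bin, hdr_changed.
[4] R6 [compile_b, hdr_changed => cond_1]; R8 [compile_c, link_bin => cond_6]; R11 [link_bin, link_lib, hdr_changed => compile_a]. ⇒ new: cond_1, cond_6, compile_a.
Derived: compile_a (round 4), cache_stale (round 1), compile_b (round 1), cond_1 (round 4). cond_3 never appears in any round.

cond_3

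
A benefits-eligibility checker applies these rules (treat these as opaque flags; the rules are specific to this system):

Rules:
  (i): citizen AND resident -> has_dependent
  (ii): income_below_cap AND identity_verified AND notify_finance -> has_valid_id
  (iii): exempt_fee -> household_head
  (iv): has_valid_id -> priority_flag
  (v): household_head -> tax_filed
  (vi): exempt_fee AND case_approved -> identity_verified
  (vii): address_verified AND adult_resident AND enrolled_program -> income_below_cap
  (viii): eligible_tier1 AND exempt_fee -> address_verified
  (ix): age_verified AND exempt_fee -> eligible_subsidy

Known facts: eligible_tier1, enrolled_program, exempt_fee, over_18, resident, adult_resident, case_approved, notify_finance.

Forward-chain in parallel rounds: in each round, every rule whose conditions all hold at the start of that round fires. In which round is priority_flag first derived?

Round 1 — (iii), (vi), (viii), derive household_head, identity_verified, address_verified.
Round 2 — (v), (vii), derive tax_filed, income_below_cap.
Round 3 — (ii), derive has_valid_id.
Round 4 — (iv), derive priority_flag.
priority_flag first appears in round 4.

4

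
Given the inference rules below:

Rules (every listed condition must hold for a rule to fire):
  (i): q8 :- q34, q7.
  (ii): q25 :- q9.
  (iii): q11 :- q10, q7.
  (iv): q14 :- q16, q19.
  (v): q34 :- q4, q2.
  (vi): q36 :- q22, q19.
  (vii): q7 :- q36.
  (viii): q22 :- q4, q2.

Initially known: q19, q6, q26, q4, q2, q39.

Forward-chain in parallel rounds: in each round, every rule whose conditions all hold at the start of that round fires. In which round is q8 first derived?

4

Round 1: (v) [q34 :- q4, q2.]; (viii) [q22 :- q4, q2.]. New: q34, q22.
Round 2: (vi) [q36 :- q22, q19.]. New: q36.
Round 3: (vii) [q7 :- q36.]. New: q7.
Round 4: (i) [q8 :- q34, q7.]. New: q8.
q8 first appears in round 4.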